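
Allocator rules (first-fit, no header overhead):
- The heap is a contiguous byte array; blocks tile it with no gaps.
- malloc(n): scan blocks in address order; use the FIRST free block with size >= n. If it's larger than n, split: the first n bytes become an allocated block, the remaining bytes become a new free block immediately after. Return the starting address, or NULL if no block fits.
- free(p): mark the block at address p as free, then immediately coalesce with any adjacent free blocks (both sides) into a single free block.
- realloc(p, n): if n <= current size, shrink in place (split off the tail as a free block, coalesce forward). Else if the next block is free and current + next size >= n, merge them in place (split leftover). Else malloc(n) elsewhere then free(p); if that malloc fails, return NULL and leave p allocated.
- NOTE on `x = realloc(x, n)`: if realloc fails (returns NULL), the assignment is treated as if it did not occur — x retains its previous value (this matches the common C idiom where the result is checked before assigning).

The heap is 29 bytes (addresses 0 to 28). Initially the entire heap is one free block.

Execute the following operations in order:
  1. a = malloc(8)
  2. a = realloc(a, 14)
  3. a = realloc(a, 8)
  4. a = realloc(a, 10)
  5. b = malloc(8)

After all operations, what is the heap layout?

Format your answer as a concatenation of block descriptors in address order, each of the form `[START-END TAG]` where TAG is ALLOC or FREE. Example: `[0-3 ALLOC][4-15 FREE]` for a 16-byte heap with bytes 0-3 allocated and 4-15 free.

Answer: [0-9 ALLOC][10-17 ALLOC][18-28 FREE]

Derivation:
Op 1: a = malloc(8) -> a = 0; heap: [0-7 ALLOC][8-28 FREE]
Op 2: a = realloc(a, 14) -> a = 0; heap: [0-13 ALLOC][14-28 FREE]
Op 3: a = realloc(a, 8) -> a = 0; heap: [0-7 ALLOC][8-28 FREE]
Op 4: a = realloc(a, 10) -> a = 0; heap: [0-9 ALLOC][10-28 FREE]
Op 5: b = malloc(8) -> b = 10; heap: [0-9 ALLOC][10-17 ALLOC][18-28 FREE]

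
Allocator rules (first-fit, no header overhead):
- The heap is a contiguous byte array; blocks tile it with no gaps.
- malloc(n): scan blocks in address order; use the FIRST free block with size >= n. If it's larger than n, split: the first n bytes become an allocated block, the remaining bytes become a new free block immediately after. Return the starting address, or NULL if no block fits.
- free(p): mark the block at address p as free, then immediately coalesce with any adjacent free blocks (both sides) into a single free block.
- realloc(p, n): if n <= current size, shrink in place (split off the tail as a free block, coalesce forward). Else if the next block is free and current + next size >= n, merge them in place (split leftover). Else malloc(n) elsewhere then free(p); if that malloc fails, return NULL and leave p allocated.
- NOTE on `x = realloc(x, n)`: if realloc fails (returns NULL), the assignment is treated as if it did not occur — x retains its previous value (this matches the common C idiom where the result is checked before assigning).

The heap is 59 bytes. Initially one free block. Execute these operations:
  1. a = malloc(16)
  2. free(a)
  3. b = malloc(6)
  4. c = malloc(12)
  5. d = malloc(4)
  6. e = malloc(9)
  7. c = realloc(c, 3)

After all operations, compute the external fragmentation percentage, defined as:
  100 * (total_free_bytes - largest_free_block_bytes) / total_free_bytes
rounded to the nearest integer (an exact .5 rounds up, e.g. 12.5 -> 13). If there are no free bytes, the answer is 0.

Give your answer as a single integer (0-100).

Op 1: a = malloc(16) -> a = 0; heap: [0-15 ALLOC][16-58 FREE]
Op 2: free(a) -> (freed a); heap: [0-58 FREE]
Op 3: b = malloc(6) -> b = 0; heap: [0-5 ALLOC][6-58 FREE]
Op 4: c = malloc(12) -> c = 6; heap: [0-5 ALLOC][6-17 ALLOC][18-58 FREE]
Op 5: d = malloc(4) -> d = 18; heap: [0-5 ALLOC][6-17 ALLOC][18-21 ALLOC][22-58 FREE]
Op 6: e = malloc(9) -> e = 22; heap: [0-5 ALLOC][6-17 ALLOC][18-21 ALLOC][22-30 ALLOC][31-58 FREE]
Op 7: c = realloc(c, 3) -> c = 6; heap: [0-5 ALLOC][6-8 ALLOC][9-17 FREE][18-21 ALLOC][22-30 ALLOC][31-58 FREE]
Free blocks: [9 28] total_free=37 largest=28 -> 100*(37-28)/37 = 900/37 ≈ 24.324 -> rounds to 24

Answer: 24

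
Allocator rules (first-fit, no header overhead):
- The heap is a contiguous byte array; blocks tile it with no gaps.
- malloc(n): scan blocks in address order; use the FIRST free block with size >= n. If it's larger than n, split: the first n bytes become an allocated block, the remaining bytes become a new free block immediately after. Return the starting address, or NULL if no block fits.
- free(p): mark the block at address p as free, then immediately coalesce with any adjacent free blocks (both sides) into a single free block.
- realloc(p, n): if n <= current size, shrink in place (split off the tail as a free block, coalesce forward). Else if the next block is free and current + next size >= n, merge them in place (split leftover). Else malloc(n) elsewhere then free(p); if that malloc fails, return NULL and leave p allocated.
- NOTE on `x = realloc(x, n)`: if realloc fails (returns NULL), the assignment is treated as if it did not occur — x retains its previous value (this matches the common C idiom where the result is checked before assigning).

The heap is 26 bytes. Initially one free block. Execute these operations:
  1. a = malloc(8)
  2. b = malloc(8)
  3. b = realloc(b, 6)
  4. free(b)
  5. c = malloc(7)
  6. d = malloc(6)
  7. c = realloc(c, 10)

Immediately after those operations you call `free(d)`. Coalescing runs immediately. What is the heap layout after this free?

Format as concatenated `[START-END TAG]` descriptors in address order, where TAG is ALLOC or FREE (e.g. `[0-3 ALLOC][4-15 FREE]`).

Op 1: a = malloc(8) -> a = 0; heap: [0-7 ALLOC][8-25 FREE]
Op 2: b = malloc(8) -> b = 8; heap: [0-7 ALLOC][8-15 ALLOC][16-25 FREE]
Op 3: b = realloc(b, 6) -> b = 8; heap: [0-7 ALLOC][8-13 ALLOC][14-25 FREE]
Op 4: free(b) -> (freed b); heap: [0-7 ALLOC][8-25 FREE]
Op 5: c = malloc(7) -> c = 8; heap: [0-7 ALLOC][8-14 ALLOC][15-25 FREE]
Op 6: d = malloc(6) -> d = 15; heap: [0-7 ALLOC][8-14 ALLOC][15-20 ALLOC][21-25 FREE]
Op 7: c = realloc(c, 10) -> NULL (c unchanged); heap: [0-7 ALLOC][8-14 ALLOC][15-20 ALLOC][21-25 FREE]
free(d): d = 15 -> block [15-20 ALLOC]; mark free, coalesce with adjacent free neighbors -> [0-7 ALLOC][8-14 ALLOC][15-25 FREE]

Answer: [0-7 ALLOC][8-14 ALLOC][15-25 FREE]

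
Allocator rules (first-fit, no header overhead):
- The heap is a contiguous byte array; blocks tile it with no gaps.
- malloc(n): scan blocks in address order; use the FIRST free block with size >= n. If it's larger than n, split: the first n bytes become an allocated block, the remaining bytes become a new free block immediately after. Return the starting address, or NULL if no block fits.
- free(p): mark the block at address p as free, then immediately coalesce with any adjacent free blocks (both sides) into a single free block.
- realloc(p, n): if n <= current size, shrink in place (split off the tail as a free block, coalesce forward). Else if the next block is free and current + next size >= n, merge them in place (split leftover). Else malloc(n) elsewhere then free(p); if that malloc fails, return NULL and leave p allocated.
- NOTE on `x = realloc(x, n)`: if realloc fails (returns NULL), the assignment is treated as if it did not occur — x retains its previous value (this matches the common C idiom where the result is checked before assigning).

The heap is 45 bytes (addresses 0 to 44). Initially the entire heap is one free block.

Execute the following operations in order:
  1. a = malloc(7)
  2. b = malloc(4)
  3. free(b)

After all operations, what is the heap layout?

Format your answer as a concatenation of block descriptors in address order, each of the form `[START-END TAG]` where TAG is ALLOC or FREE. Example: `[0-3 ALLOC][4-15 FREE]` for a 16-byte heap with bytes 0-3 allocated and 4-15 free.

Op 1: a = malloc(7) -> a = 0; heap: [0-6 ALLOC][7-44 FREE]
Op 2: b = malloc(4) -> b = 7; heap: [0-6 ALLOC][7-10 ALLOC][11-44 FREE]
Op 3: free(b) -> (freed b); heap: [0-6 ALLOC][7-44 FREE]

Answer: [0-6 ALLOC][7-44 FREE]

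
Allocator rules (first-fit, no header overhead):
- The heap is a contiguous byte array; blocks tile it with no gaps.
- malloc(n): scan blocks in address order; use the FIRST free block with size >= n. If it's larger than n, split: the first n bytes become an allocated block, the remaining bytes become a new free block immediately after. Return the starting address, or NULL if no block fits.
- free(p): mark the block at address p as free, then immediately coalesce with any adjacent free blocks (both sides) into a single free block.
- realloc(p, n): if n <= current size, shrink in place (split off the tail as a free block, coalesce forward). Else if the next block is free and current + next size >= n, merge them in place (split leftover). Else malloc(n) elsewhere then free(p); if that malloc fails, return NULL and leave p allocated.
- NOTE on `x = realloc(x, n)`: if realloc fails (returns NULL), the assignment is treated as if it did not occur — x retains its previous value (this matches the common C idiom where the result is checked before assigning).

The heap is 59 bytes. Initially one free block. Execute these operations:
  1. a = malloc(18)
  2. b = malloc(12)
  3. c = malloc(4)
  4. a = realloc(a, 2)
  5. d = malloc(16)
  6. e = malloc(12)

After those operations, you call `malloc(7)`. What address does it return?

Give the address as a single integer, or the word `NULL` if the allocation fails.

Op 1: a = malloc(18) -> a = 0; heap: [0-17 ALLOC][18-58 FREE]
Op 2: b = malloc(12) -> b = 18; heap: [0-17 ALLOC][18-29 ALLOC][30-58 FREE]
Op 3: c = malloc(4) -> c = 30; heap: [0-17 ALLOC][18-29 ALLOC][30-33 ALLOC][34-58 FREE]
Op 4: a = realloc(a, 2) -> a = 0; heap: [0-1 ALLOC][2-17 FREE][18-29 ALLOC][30-33 ALLOC][34-58 FREE]
Op 5: d = malloc(16) -> d = 2; heap: [0-1 ALLOC][2-17 ALLOC][18-29 ALLOC][30-33 ALLOC][34-58 FREE]
Op 6: e = malloc(12) -> e = 34; heap: [0-1 ALLOC][2-17 ALLOC][18-29 ALLOC][30-33 ALLOC][34-45 ALLOC][46-58 FREE]
malloc(7): first-fit scan over [0-1 ALLOC][2-17 ALLOC][18-29 ALLOC][30-33 ALLOC][34-45 ALLOC][46-58 FREE] -> 46

Answer: 46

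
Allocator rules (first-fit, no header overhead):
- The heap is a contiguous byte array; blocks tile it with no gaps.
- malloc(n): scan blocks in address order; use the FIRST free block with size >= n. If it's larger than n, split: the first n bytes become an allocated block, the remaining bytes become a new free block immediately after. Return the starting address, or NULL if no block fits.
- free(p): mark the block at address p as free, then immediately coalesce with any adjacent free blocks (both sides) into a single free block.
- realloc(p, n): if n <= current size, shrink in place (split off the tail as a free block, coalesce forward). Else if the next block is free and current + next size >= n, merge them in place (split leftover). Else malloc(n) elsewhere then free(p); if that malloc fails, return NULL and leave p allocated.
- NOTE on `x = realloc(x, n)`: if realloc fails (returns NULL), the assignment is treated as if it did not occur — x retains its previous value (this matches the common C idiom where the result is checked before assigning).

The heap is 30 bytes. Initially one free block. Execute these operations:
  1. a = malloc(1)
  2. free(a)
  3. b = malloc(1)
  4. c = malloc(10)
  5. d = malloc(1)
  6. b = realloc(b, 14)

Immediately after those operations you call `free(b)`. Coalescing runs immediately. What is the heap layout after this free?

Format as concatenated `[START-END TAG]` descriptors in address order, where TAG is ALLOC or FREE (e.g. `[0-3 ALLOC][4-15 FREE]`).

Answer: [0-0 FREE][1-10 ALLOC][11-11 ALLOC][12-29 FREE]

Derivation:
Op 1: a = malloc(1) -> a = 0; heap: [0-0 ALLOC][1-29 FREE]
Op 2: free(a) -> (freed a); heap: [0-29 FREE]
Op 3: b = malloc(1) -> b = 0; heap: [0-0 ALLOC][1-29 FREE]
Op 4: c = malloc(10) -> c = 1; heap: [0-0 ALLOC][1-10 ALLOC][11-29 FREE]
Op 5: d = malloc(1) -> d = 11; heap: [0-0 ALLOC][1-10 ALLOC][11-11 ALLOC][12-29 FREE]
Op 6: b = realloc(b, 14) -> b = 12; heap: [0-0 FREE][1-10 ALLOC][11-11 ALLOC][12-25 ALLOC][26-29 FREE]
free(b): b = 12 -> block [12-25 ALLOC]; mark free, coalesce with adjacent free neighbors -> [0-0 FREE][1-10 ALLOC][11-11 ALLOC][12-29 FREE]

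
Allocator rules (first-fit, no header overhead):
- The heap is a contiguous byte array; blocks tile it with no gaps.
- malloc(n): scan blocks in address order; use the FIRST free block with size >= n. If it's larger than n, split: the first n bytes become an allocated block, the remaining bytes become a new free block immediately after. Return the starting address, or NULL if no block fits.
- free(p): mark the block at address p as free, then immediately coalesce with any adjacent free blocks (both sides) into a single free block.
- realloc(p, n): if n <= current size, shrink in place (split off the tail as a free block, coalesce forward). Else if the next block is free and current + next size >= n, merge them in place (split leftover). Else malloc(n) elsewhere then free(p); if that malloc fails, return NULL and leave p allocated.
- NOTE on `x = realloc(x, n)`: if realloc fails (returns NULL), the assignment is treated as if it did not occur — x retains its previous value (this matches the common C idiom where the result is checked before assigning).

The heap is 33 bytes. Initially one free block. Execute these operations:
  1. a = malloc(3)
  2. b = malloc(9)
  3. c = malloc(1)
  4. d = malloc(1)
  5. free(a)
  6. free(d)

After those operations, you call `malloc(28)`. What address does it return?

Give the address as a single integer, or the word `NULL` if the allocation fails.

Answer: NULL

Derivation:
Op 1: a = malloc(3) -> a = 0; heap: [0-2 ALLOC][3-32 FREE]
Op 2: b = malloc(9) -> b = 3; heap: [0-2 ALLOC][3-11 ALLOC][12-32 FREE]
Op 3: c = malloc(1) -> c = 12; heap: [0-2 ALLOC][3-11 ALLOC][12-12 ALLOC][13-32 FREE]
Op 4: d = malloc(1) -> d = 13; heap: [0-2 ALLOC][3-11 ALLOC][12-12 ALLOC][13-13 ALLOC][14-32 FREE]
Op 5: free(a) -> (freed a); heap: [0-2 FREE][3-11 ALLOC][12-12 ALLOC][13-13 ALLOC][14-32 FREE]
Op 6: free(d) -> (freed d); heap: [0-2 FREE][3-11 ALLOC][12-12 ALLOC][13-32 FREE]
malloc(28): first-fit scan over [0-2 FREE][3-11 ALLOC][12-12 ALLOC][13-32 FREE] -> NULL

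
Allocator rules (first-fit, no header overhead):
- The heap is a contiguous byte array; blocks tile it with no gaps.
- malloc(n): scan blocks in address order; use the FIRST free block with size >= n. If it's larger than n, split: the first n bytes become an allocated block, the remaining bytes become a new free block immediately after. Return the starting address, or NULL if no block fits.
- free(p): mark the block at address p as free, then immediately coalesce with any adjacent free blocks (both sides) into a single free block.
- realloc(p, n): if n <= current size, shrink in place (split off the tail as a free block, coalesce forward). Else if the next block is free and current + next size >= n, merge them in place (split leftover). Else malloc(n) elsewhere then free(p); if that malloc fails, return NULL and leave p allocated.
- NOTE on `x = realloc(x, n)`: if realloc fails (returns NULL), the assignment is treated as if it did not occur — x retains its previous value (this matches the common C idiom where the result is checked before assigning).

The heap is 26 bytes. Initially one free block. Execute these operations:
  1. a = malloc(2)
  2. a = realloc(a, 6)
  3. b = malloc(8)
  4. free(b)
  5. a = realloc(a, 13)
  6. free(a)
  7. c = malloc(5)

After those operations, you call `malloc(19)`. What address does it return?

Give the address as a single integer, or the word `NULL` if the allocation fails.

Op 1: a = malloc(2) -> a = 0; heap: [0-1 ALLOC][2-25 FREE]
Op 2: a = realloc(a, 6) -> a = 0; heap: [0-5 ALLOC][6-25 FREE]
Op 3: b = malloc(8) -> b = 6; heap: [0-5 ALLOC][6-13 ALLOC][14-25 FREE]
Op 4: free(b) -> (freed b); heap: [0-5 ALLOC][6-25 FREE]
Op 5: a = realloc(a, 13) -> a = 0; heap: [0-12 ALLOC][13-25 FREE]
Op 6: free(a) -> (freed a); heap: [0-25 FREE]
Op 7: c = malloc(5) -> c = 0; heap: [0-4 ALLOC][5-25 FREE]
malloc(19): first-fit scan over [0-4 ALLOC][5-25 FREE] -> 5

Answer: 5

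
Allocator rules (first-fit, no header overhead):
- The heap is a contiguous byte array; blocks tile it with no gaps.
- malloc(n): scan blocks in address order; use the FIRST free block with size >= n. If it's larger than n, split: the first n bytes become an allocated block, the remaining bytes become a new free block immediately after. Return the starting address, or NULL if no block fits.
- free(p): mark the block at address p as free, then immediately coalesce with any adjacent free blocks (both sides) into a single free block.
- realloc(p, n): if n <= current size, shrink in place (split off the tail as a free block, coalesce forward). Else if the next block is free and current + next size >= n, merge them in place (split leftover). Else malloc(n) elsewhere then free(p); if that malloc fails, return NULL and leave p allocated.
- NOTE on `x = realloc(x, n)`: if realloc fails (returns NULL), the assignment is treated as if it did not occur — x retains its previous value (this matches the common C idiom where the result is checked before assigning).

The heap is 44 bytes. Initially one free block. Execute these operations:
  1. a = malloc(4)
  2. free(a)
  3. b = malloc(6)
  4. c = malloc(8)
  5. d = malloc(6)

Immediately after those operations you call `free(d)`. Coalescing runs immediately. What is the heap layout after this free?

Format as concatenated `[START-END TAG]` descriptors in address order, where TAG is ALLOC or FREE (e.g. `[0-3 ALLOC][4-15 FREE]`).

Answer: [0-5 ALLOC][6-13 ALLOC][14-43 FREE]

Derivation:
Op 1: a = malloc(4) -> a = 0; heap: [0-3 ALLOC][4-43 FREE]
Op 2: free(a) -> (freed a); heap: [0-43 FREE]
Op 3: b = malloc(6) -> b = 0; heap: [0-5 ALLOC][6-43 FREE]
Op 4: c = malloc(8) -> c = 6; heap: [0-5 ALLOC][6-13 ALLOC][14-43 FREE]
Op 5: d = malloc(6) -> d = 14; heap: [0-5 ALLOC][6-13 ALLOC][14-19 ALLOC][20-43 FREE]
free(d): d = 14 -> block [14-19 ALLOC]; mark free, coalesce with adjacent free neighbors -> [0-5 ALLOC][6-13 ALLOC][14-43 FREE]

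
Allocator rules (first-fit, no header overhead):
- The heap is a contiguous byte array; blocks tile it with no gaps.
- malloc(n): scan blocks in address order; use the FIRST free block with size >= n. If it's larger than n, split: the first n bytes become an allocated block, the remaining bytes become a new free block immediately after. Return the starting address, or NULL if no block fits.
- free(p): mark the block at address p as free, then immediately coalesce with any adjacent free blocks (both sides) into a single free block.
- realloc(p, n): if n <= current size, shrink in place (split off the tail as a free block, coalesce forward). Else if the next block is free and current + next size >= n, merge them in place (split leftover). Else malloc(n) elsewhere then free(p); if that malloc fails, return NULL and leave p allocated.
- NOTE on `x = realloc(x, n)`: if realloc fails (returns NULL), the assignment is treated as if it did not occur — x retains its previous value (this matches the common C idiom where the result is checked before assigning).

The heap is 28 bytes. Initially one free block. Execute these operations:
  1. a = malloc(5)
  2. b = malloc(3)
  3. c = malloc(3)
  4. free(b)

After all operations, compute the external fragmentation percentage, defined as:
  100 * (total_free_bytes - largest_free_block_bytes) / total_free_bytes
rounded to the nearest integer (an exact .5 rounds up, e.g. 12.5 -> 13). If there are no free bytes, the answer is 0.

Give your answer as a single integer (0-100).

Answer: 15

Derivation:
Op 1: a = malloc(5) -> a = 0; heap: [0-4 ALLOC][5-27 FREE]
Op 2: b = malloc(3) -> b = 5; heap: [0-4 ALLOC][5-7 ALLOC][8-27 FREE]
Op 3: c = malloc(3) -> c = 8; heap: [0-4 ALLOC][5-7 ALLOC][8-10 ALLOC][11-27 FREE]
Op 4: free(b) -> (freed b); heap: [0-4 ALLOC][5-7 FREE][8-10 ALLOC][11-27 FREE]
Free blocks: [3 17] total_free=20 largest=17 -> 100*(20-17)/20 = 300/20 = 15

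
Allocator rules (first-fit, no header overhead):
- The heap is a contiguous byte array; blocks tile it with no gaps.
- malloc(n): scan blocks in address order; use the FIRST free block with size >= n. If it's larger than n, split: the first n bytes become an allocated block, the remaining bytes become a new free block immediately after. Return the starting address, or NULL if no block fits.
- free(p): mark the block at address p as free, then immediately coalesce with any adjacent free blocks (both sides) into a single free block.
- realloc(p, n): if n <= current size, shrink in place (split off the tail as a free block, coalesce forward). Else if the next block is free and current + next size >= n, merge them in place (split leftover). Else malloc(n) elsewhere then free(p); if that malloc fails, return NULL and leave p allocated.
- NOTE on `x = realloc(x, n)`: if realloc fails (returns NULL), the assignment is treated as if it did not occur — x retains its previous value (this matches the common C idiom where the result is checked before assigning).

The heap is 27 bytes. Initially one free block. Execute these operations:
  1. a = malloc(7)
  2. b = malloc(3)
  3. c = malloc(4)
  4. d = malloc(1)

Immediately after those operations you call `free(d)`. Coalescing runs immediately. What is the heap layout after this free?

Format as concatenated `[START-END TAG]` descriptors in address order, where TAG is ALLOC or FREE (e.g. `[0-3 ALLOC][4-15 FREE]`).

Answer: [0-6 ALLOC][7-9 ALLOC][10-13 ALLOC][14-26 FREE]

Derivation:
Op 1: a = malloc(7) -> a = 0; heap: [0-6 ALLOC][7-26 FREE]
Op 2: b = malloc(3) -> b = 7; heap: [0-6 ALLOC][7-9 ALLOC][10-26 FREE]
Op 3: c = malloc(4) -> c = 10; heap: [0-6 ALLOC][7-9 ALLOC][10-13 ALLOC][14-26 FREE]
Op 4: d = malloc(1) -> d = 14; heap: [0-6 ALLOC][7-9 ALLOC][10-13 ALLOC][14-14 ALLOC][15-26 FREE]
free(d): d = 14 -> block [14-14 ALLOC]; mark free, coalesce with adjacent free neighbors -> [0-6 ALLOC][7-9 ALLOC][10-13 ALLOC][14-26 FREE]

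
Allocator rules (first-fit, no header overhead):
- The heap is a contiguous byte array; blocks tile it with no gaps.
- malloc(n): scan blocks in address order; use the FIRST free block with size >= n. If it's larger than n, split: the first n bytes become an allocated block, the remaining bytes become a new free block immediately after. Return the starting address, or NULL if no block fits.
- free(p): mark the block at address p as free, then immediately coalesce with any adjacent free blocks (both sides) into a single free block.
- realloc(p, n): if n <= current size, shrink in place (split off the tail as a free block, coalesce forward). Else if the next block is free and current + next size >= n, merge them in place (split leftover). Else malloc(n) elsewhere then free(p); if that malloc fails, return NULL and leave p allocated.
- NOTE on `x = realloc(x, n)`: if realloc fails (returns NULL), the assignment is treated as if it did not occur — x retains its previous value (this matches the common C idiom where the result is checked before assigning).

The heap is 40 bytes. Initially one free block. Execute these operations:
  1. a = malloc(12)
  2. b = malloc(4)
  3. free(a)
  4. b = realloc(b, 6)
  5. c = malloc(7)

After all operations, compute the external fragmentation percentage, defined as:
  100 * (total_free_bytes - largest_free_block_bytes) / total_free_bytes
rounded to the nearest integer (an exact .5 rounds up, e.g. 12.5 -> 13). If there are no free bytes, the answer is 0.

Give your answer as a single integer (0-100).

Answer: 19

Derivation:
Op 1: a = malloc(12) -> a = 0; heap: [0-11 ALLOC][12-39 FREE]
Op 2: b = malloc(4) -> b = 12; heap: [0-11 ALLOC][12-15 ALLOC][16-39 FREE]
Op 3: free(a) -> (freed a); heap: [0-11 FREE][12-15 ALLOC][16-39 FREE]
Op 4: b = realloc(b, 6) -> b = 12; heap: [0-11 FREE][12-17 ALLOC][18-39 FREE]
Op 5: c = malloc(7) -> c = 0; heap: [0-6 ALLOC][7-11 FREE][12-17 ALLOC][18-39 FREE]
Free blocks: [5 22] total_free=27 largest=22 -> 100*(27-22)/27 = 500/27 ≈ 18.519 -> rounds to 19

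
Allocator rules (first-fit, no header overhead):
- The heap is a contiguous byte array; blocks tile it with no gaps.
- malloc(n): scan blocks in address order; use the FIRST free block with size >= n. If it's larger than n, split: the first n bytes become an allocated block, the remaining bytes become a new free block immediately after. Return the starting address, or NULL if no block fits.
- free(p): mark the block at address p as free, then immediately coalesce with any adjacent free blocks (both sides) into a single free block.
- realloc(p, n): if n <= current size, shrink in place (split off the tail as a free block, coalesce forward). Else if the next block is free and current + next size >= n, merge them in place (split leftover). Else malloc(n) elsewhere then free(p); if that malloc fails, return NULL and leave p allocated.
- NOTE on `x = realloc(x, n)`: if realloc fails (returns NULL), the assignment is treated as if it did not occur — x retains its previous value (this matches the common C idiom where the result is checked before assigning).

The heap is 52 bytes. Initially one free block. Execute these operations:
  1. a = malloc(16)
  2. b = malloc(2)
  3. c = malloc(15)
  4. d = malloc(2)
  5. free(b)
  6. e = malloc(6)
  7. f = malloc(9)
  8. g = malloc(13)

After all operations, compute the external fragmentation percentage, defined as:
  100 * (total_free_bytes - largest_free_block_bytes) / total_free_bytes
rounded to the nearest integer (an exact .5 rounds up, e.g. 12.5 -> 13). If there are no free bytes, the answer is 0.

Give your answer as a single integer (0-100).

Op 1: a = malloc(16) -> a = 0; heap: [0-15 ALLOC][16-51 FREE]
Op 2: b = malloc(2) -> b = 16; heap: [0-15 ALLOC][16-17 ALLOC][18-51 FREE]
Op 3: c = malloc(15) -> c = 18; heap: [0-15 ALLOC][16-17 ALLOC][18-32 ALLOC][33-51 FREE]
Op 4: d = malloc(2) -> d = 33; heap: [0-15 ALLOC][16-17 ALLOC][18-32 ALLOC][33-34 ALLOC][35-51 FREE]
Op 5: free(b) -> (freed b); heap: [0-15 ALLOC][16-17 FREE][18-32 ALLOC][33-34 ALLOC][35-51 FREE]
Op 6: e = malloc(6) -> e = 35; heap: [0-15 ALLOC][16-17 FREE][18-32 ALLOC][33-34 ALLOC][35-40 ALLOC][41-51 FREE]
Op 7: f = malloc(9) -> f = 41; heap: [0-15 ALLOC][16-17 FREE][18-32 ALLOC][33-34 ALLOC][35-40 ALLOC][41-49 ALLOC][50-51 FREE]
Op 8: g = malloc(13) -> g = NULL; heap: [0-15 ALLOC][16-17 FREE][18-32 ALLOC][33-34 ALLOC][35-40 ALLOC][41-49 ALLOC][50-51 FREE]
Free blocks: [2 2] total_free=4 largest=2 -> 100*(4-2)/4 = 200/4 = 50

Answer: 50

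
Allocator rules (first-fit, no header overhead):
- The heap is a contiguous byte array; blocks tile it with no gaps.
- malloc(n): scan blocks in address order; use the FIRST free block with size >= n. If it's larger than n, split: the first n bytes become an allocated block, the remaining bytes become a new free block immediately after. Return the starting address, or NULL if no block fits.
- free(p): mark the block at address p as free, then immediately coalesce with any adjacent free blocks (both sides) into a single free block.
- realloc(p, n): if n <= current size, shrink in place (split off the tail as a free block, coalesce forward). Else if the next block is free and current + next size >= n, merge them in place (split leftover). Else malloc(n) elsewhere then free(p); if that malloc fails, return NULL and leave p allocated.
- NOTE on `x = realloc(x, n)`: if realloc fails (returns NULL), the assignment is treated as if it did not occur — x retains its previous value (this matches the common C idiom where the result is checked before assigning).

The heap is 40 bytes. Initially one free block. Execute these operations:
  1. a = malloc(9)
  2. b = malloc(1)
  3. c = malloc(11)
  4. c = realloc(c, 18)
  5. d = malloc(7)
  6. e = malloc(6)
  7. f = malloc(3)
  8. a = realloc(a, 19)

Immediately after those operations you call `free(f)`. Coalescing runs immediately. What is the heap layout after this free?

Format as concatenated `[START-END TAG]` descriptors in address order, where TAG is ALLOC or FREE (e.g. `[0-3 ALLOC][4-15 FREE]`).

Op 1: a = malloc(9) -> a = 0; heap: [0-8 ALLOC][9-39 FREE]
Op 2: b = malloc(1) -> b = 9; heap: [0-8 ALLOC][9-9 ALLOC][10-39 FREE]
Op 3: c = malloc(11) -> c = 10; heap: [0-8 ALLOC][9-9 ALLOC][10-20 ALLOC][21-39 FREE]
Op 4: c = realloc(c, 18) -> c = 10; heap: [0-8 ALLOC][9-9 ALLOC][10-27 ALLOC][28-39 FREE]
Op 5: d = malloc(7) -> d = 28; heap: [0-8 ALLOC][9-9 ALLOC][10-27 ALLOC][28-34 ALLOC][35-39 FREE]
Op 6: e = malloc(6) -> e = NULL; heap: [0-8 ALLOC][9-9 ALLOC][10-27 ALLOC][28-34 ALLOC][35-39 FREE]
Op 7: f = malloc(3) -> f = 35; heap: [0-8 ALLOC][9-9 ALLOC][10-27 ALLOC][28-34 ALLOC][35-37 ALLOC][38-39 FREE]
Op 8: a = realloc(a, 19) -> NULL (a unchanged); heap: [0-8 ALLOC][9-9 ALLOC][10-27 ALLOC][28-34 ALLOC][35-37 ALLOC][38-39 FREE]
free(f): f = 35 -> block [35-37 ALLOC]; mark free, coalesce with adjacent free neighbors -> [0-8 ALLOC][9-9 ALLOC][10-27 ALLOC][28-34 ALLOC][35-39 FREE]

Answer: [0-8 ALLOC][9-9 ALLOC][10-27 ALLOC][28-34 ALLOC][35-39 FREE]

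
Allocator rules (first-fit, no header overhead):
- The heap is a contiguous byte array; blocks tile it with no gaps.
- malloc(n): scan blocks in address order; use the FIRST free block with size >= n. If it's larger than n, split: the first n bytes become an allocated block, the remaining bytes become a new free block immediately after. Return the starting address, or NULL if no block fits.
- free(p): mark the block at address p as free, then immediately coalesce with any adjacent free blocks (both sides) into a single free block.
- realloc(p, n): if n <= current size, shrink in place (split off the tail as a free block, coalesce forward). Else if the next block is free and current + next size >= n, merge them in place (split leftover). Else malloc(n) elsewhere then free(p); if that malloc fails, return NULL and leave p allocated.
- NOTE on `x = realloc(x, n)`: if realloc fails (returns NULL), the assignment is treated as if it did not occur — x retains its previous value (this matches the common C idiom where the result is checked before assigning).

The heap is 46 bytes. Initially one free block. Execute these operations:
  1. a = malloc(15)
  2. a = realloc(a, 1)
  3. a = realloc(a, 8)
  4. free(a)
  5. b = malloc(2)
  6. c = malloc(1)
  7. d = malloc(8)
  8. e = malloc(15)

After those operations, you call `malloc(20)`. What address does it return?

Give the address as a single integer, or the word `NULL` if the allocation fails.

Op 1: a = malloc(15) -> a = 0; heap: [0-14 ALLOC][15-45 FREE]
Op 2: a = realloc(a, 1) -> a = 0; heap: [0-0 ALLOC][1-45 FREE]
Op 3: a = realloc(a, 8) -> a = 0; heap: [0-7 ALLOC][8-45 FREE]
Op 4: free(a) -> (freed a); heap: [0-45 FREE]
Op 5: b = malloc(2) -> b = 0; heap: [0-1 ALLOC][2-45 FREE]
Op 6: c = malloc(1) -> c = 2; heap: [0-1 ALLOC][2-2 ALLOC][3-45 FREE]
Op 7: d = malloc(8) -> d = 3; heap: [0-1 ALLOC][2-2 ALLOC][3-10 ALLOC][11-45 FREE]
Op 8: e = malloc(15) -> e = 11; heap: [0-1 ALLOC][2-2 ALLOC][3-10 ALLOC][11-25 ALLOC][26-45 FREE]
malloc(20): first-fit scan over [0-1 ALLOC][2-2 ALLOC][3-10 ALLOC][11-25 ALLOC][26-45 FREE] -> 26

Answer: 26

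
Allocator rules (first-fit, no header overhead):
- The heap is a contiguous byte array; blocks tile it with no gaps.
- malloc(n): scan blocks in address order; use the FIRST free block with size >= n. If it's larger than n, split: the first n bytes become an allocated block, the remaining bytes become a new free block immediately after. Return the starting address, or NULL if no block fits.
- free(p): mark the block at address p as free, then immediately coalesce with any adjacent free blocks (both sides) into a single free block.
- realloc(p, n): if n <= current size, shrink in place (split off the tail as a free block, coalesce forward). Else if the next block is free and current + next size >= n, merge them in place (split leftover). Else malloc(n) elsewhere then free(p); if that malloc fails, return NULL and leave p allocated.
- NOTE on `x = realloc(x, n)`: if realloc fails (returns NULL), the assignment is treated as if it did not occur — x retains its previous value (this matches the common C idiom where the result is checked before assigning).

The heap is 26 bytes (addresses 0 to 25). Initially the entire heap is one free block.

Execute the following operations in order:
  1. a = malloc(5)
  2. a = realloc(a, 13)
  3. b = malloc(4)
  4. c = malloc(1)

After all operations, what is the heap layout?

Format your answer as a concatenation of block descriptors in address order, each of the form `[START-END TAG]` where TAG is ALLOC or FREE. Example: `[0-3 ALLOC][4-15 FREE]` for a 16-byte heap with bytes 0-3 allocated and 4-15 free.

Answer: [0-12 ALLOC][13-16 ALLOC][17-17 ALLOC][18-25 FREE]

Derivation:
Op 1: a = malloc(5) -> a = 0; heap: [0-4 ALLOC][5-25 FREE]
Op 2: a = realloc(a, 13) -> a = 0; heap: [0-12 ALLOC][13-25 FREE]
Op 3: b = malloc(4) -> b = 13; heap: [0-12 ALLOC][13-16 ALLOC][17-25 FREE]
Op 4: c = malloc(1) -> c = 17; heap: [0-12 ALLOC][13-16 ALLOC][17-17 ALLOC][18-25 FREE]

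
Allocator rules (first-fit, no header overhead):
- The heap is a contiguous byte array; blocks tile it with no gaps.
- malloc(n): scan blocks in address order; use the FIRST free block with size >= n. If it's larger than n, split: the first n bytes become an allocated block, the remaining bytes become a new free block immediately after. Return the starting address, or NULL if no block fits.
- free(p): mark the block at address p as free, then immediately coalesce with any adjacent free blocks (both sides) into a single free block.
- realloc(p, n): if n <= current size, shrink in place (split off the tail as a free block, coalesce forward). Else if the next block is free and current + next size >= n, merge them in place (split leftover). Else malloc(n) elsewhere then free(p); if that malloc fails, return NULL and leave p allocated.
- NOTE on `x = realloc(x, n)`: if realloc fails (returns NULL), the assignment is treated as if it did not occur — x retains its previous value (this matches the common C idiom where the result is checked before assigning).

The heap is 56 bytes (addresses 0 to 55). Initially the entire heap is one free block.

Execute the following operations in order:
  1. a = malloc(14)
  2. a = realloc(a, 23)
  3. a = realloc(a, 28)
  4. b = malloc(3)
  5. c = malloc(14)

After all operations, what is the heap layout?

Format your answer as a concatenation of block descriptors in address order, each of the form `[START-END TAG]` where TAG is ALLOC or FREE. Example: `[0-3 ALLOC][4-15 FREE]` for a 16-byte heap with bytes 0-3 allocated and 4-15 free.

Op 1: a = malloc(14) -> a = 0; heap: [0-13 ALLOC][14-55 FREE]
Op 2: a = realloc(a, 23) -> a = 0; heap: [0-22 ALLOC][23-55 FREE]
Op 3: a = realloc(a, 28) -> a = 0; heap: [0-27 ALLOC][28-55 FREE]
Op 4: b = malloc(3) -> b = 28; heap: [0-27 ALLOC][28-30 ALLOC][31-55 FREE]
Op 5: c = malloc(14) -> c = 31; heap: [0-27 ALLOC][28-30 ALLOC][31-44 ALLOC][45-55 FREE]

Answer: [0-27 ALLOC][28-30 ALLOC][31-44 ALLOC][45-55 FREE]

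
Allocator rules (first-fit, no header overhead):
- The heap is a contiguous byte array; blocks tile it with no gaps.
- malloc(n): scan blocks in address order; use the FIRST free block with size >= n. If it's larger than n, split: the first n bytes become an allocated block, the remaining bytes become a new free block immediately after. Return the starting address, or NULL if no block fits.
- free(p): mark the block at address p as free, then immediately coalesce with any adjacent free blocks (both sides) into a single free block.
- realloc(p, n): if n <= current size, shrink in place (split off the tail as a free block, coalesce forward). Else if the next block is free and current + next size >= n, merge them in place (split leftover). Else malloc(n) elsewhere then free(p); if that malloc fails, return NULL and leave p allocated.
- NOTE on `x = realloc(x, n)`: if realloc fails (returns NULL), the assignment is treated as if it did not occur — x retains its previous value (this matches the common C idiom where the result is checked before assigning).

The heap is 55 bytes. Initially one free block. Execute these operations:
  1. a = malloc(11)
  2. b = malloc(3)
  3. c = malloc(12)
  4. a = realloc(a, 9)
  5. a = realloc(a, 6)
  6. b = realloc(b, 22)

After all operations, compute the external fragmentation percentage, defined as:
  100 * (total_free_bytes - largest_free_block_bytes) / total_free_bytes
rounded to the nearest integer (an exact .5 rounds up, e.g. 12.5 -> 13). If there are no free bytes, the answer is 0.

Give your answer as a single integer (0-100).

Answer: 47

Derivation:
Op 1: a = malloc(11) -> a = 0; heap: [0-10 ALLOC][11-54 FREE]
Op 2: b = malloc(3) -> b = 11; heap: [0-10 ALLOC][11-13 ALLOC][14-54 FREE]
Op 3: c = malloc(12) -> c = 14; heap: [0-10 ALLOC][11-13 ALLOC][14-25 ALLOC][26-54 FREE]
Op 4: a = realloc(a, 9) -> a = 0; heap: [0-8 ALLOC][9-10 FREE][11-13 ALLOC][14-25 ALLOC][26-54 FREE]
Op 5: a = realloc(a, 6) -> a = 0; heap: [0-5 ALLOC][6-10 FREE][11-13 ALLOC][14-25 ALLOC][26-54 FREE]
Op 6: b = realloc(b, 22) -> b = 26; heap: [0-5 ALLOC][6-13 FREE][14-25 ALLOC][26-47 ALLOC][48-54 FREE]
Free blocks: [8 7] total_free=15 largest=8 -> 100*(15-8)/15 = 700/15 ≈ 46.667 -> rounds to 47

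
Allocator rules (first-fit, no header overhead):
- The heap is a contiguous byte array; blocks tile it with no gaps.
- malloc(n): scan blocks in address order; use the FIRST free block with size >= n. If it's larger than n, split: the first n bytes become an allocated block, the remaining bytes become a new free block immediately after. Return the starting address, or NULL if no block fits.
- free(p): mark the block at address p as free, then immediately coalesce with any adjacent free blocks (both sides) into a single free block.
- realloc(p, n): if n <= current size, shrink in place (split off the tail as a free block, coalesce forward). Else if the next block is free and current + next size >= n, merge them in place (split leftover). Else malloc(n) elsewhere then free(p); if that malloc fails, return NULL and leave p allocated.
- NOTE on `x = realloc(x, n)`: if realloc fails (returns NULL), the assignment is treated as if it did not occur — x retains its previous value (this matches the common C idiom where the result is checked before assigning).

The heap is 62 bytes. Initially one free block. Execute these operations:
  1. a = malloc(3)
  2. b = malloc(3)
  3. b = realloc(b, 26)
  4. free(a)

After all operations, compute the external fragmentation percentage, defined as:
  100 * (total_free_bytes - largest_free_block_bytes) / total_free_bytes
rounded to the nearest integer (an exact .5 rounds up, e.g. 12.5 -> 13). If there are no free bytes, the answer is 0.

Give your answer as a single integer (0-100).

Answer: 8

Derivation:
Op 1: a = malloc(3) -> a = 0; heap: [0-2 ALLOC][3-61 FREE]
Op 2: b = malloc(3) -> b = 3; heap: [0-2 ALLOC][3-5 ALLOC][6-61 FREE]
Op 3: b = realloc(b, 26) -> b = 3; heap: [0-2 ALLOC][3-28 ALLOC][29-61 FREE]
Op 4: free(a) -> (freed a); heap: [0-2 FREE][3-28 ALLOC][29-61 FREE]
Free blocks: [3 33] total_free=36 largest=33 -> 100*(36-33)/36 = 300/36 ≈ 8.333 -> rounds to 8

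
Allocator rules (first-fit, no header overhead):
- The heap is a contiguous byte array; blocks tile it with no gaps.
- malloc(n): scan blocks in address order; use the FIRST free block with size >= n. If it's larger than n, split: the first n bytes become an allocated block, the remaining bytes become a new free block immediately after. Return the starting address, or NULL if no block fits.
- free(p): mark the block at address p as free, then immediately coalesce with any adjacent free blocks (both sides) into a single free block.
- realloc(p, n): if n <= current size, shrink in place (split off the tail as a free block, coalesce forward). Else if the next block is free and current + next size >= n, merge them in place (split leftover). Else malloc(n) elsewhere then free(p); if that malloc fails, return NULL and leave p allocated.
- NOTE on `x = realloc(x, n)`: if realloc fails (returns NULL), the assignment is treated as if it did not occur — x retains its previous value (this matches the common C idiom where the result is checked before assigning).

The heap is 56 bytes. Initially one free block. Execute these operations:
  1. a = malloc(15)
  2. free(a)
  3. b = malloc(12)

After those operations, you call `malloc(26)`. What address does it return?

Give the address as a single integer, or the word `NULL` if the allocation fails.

Answer: 12

Derivation:
Op 1: a = malloc(15) -> a = 0; heap: [0-14 ALLOC][15-55 FREE]
Op 2: free(a) -> (freed a); heap: [0-55 FREE]
Op 3: b = malloc(12) -> b = 0; heap: [0-11 ALLOC][12-55 FREE]
malloc(26): first-fit scan over [0-11 ALLOC][12-55 FREE] -> 12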